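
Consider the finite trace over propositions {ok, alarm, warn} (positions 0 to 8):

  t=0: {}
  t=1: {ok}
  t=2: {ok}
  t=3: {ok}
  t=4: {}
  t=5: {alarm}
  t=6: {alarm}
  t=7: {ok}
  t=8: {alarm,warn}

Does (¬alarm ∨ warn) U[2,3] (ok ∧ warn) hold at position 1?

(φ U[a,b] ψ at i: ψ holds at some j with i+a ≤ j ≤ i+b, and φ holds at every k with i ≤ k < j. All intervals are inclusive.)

No

Need some j in [3,4] with (ok ∧ warn), and (¬alarm ∨ warn) at every k in [1,j-1].
  j=3: (ok ∧ warn) false.
  j=4: (ok ∧ warn) false.
No j in the window works → until fails.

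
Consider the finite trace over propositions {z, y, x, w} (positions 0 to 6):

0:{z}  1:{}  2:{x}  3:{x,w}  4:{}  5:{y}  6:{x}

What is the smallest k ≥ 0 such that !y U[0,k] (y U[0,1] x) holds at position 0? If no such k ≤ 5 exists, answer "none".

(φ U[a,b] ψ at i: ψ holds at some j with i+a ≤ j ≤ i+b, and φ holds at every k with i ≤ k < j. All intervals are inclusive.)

2

Need earliest j ≥ 0 with (y U[0,1] x), and !y at every k in [0,j-1].
  j=0: rhs fails.
  j=1: rhs fails.
  j=2: rhs holds; lhs holds on [0,1]. k = 2.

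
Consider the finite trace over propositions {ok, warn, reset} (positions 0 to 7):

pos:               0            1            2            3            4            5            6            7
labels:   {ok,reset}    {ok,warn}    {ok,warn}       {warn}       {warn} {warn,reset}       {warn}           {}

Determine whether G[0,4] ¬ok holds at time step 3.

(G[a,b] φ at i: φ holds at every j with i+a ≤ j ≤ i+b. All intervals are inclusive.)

Check ¬ok at every j in [3,7]:
  j=3: true
  j=4: true
  j=5: true
  j=6: true
  j=7: true
All positions satisfy it → formula holds.

True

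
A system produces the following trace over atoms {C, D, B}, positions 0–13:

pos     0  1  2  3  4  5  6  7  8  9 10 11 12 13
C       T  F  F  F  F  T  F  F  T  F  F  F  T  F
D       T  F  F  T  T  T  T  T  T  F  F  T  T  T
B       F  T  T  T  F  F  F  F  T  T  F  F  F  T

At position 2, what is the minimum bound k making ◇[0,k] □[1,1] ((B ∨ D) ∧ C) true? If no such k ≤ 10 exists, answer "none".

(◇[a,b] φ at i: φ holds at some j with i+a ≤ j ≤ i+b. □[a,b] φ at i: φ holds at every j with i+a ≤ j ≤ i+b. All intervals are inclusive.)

Scan j = 2,3,… for □[1,1] ((B ∨ D) ∧ C):
  j=2: fails
  j=3: fails
  j=4: holds
First hit at j=4, so smallest k = 4-2 = 2.

2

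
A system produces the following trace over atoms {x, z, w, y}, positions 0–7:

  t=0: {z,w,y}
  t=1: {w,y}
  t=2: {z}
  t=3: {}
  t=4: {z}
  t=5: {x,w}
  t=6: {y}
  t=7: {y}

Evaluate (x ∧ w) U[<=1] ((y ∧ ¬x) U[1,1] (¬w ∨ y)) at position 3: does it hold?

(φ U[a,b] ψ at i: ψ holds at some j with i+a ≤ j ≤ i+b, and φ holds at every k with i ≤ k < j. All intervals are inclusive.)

Need some j in [3,4] with ((y ∧ ¬x) U[1,1] (¬w ∨ y)), and (x ∧ w) at every k in [3,j-1].
  j=3: ((y ∧ ¬x) U[1,1] (¬w ∨ y)) — fails.
  j=4: ((y ∧ ¬x) U[1,1] (¬w ∨ y)) — fails.
No j in the window works → until fails.

Does not hold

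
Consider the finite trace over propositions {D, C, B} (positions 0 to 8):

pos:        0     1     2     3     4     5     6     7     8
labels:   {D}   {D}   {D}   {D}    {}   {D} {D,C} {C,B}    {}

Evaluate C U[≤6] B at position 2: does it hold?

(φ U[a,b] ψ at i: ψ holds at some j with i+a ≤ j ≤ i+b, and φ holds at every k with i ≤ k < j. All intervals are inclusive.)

No

Need some j in [2,8] with B, and C at every k in [2,j-1].
  j=2: B false.
  j=3: B false.
  j=4: B false.
  j=5: B false.
  j=6: B false.
  j=7: B holds, but C fails at k=2 → not this j.
  j=8: B false.
No j in the window works → until fails.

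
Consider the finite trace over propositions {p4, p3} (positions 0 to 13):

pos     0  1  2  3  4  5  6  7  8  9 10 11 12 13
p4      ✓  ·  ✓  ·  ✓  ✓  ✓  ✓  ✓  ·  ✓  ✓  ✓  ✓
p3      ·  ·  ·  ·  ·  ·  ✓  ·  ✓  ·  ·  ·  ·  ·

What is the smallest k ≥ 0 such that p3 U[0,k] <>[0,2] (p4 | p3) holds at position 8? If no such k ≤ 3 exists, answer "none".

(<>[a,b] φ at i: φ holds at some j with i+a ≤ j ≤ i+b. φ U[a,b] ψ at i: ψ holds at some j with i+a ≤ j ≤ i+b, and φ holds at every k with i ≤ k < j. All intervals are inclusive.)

Need earliest j ≥ 8 with <>[0,2] (p4 | p3), and p3 at every k in [8,j-1].
  j=8: rhs holds (empty prefix). k = 0.

0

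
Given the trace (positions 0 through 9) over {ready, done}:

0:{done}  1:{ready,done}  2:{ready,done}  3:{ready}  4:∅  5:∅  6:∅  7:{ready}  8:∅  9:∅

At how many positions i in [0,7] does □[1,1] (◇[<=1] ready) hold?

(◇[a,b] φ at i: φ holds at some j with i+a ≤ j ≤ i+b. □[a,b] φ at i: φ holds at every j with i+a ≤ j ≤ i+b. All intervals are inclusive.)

Evaluate at each i in [0,7]:
  i=0: ✓ (all of [1,1])
  i=1: ✓ (all of [2,2])
  i=2: ✓ (all of [3,3])
  i=3: ✗ (fails at j=4)
  i=4: ✗ (fails at j=5)
  i=5: ✓ (all of [6,6])
  i=6: ✓ (all of [7,7])
  i=7: ✗ (fails at j=8)
Positions where it holds: {0, 1, 2, 5, 6} → 5.

5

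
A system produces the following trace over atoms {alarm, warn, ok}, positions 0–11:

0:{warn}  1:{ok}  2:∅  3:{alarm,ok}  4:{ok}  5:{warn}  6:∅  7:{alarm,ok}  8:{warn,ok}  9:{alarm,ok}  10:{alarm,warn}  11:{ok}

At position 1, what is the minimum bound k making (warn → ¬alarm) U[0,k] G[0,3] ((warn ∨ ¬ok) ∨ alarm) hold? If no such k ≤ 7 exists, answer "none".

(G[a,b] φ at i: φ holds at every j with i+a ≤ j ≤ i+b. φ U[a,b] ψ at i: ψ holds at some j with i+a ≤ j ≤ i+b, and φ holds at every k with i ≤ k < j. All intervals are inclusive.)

4

Need earliest j ≥ 1 with G[0,3] ((warn ∨ ¬ok) ∨ alarm), and (warn → ¬alarm) at every k in [1,j-1].
  j=1: rhs fails.
  j=2: rhs fails.
  j=3: rhs fails.
  j=4: rhs fails.
  j=5: rhs holds; lhs holds on [1,4]. k = 4.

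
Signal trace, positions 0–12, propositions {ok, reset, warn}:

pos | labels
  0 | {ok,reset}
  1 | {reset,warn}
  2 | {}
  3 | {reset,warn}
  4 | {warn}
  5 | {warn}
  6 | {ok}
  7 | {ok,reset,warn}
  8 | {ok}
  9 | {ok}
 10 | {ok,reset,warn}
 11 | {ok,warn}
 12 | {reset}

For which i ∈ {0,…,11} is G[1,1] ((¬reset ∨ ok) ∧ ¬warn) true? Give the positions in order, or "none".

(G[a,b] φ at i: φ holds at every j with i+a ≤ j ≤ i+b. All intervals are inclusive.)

1, 5, 7, 8

Evaluate at each i in [0,11]:
  i=0: ✗ (fails at j=1)
  i=1: ✓ (all of [2,2])
  i=2: ✗ (fails at j=3)
  i=3: ✗ (fails at j=4)
  i=4: ✗ (fails at j=5)
  i=5: ✓ (all of [6,6])
  i=6: ✗ (fails at j=7)
  i=7: ✓ (all of [8,8])
  i=8: ✓ (all of [9,9])
  i=9: ✗ (fails at j=10)
  i=10: ✗ (fails at j=11)
  i=11: ✗ (fails at j=12)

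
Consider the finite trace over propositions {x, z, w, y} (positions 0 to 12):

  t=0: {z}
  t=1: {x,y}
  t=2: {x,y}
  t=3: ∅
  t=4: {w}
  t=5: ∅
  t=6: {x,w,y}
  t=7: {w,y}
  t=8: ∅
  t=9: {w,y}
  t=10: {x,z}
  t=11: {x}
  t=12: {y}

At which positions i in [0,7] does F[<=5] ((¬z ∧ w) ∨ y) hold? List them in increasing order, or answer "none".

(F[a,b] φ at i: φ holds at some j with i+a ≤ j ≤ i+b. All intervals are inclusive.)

0, 1, 2, 3, 4, 5, 6, 7

Evaluate at each i in [0,7]:
  i=0: ✓ (witness j=1)
  i=1: ✓ (witness j=1)
  i=2: ✓ (witness j=2)
  i=3: ✓ (witness j=4)
  i=4: ✓ (witness j=4)
  i=5: ✓ (witness j=6)
  i=6: ✓ (witness j=6)
  i=7: ✓ (witness j=7)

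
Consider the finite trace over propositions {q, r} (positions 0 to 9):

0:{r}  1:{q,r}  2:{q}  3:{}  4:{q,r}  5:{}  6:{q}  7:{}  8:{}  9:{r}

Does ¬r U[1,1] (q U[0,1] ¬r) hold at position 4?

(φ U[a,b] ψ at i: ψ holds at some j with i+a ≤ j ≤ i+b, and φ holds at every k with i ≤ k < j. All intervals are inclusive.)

Need some j in [5,5] with (q U[0,1] ¬r), and ¬r at every k in [4,j-1].
  j=5: (q U[0,1] ¬r) holds, but ¬r fails at k=4 → not this j.
No j in the window works → until fails.

Does not hold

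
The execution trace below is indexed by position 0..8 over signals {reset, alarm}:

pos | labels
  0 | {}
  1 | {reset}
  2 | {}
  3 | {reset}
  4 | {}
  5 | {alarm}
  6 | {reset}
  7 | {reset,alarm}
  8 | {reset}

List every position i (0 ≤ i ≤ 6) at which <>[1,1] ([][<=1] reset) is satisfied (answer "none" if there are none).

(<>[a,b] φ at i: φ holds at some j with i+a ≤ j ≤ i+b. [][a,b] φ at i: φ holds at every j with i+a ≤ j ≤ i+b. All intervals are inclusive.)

5, 6

Evaluate at each i in [0,6]:
  i=0: ✗ (none in [1,1])
  i=1: ✗ (none in [2,2])
  i=2: ✗ (none in [3,3])
  i=3: ✗ (none in [4,4])
  i=4: ✗ (none in [5,5])
  i=5: ✓ (witness j=6)
  i=6: ✓ (witness j=7)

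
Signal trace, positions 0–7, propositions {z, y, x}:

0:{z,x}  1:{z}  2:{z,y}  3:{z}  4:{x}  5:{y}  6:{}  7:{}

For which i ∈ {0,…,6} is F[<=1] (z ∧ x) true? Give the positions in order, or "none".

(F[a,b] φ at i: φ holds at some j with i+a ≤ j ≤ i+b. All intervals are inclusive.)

Evaluate at each i in [0,6]:
  i=0: ✓ (witness j=0)
  i=1: ✗ (none in [1,2])
  i=2: ✗ (none in [2,3])
  i=3: ✗ (none in [3,4])
  i=4: ✗ (none in [4,5])
  i=5: ✗ (none in [5,6])
  i=6: ✗ (none in [6,7])

0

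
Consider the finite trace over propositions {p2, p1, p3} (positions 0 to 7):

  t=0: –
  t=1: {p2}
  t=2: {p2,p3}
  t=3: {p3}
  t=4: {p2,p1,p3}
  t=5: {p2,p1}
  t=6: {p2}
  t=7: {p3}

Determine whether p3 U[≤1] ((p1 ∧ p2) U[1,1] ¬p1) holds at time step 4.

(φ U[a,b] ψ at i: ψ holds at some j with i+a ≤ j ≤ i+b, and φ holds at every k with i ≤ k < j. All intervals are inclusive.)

Need some j in [4,5] with ((p1 ∧ p2) U[1,1] ¬p1), and p3 at every k in [4,j-1].
  j=4: ((p1 ∧ p2) U[1,1] ¬p1) — fails.
  j=5: ((p1 ∧ p2) U[1,1] ¬p1) holds; p3 holds at every k in [4,4] → satisfied.

True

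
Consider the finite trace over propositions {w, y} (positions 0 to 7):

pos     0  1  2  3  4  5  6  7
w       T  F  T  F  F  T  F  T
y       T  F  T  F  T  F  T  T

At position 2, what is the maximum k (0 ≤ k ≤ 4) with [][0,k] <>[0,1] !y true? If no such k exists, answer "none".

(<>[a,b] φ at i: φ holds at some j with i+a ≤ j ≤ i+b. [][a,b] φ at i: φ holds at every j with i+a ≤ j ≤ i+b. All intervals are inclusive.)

<>[0,1] !y must hold from j=2 onward; find where it first fails.
  j=2: holds
  j=3: holds
  j=4: holds
  j=5: holds
  j=6: fails
Holds on [2,5], so largest k = 3.

3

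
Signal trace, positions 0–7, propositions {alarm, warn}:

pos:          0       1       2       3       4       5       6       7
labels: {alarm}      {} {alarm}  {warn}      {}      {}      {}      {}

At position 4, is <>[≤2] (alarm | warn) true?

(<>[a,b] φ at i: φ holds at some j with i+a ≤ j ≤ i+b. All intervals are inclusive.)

False

Check (alarm | warn) at each j in [4,6]:
  j=4: false
  j=5: false
  j=6: false
No position in the window satisfies it → formula fails.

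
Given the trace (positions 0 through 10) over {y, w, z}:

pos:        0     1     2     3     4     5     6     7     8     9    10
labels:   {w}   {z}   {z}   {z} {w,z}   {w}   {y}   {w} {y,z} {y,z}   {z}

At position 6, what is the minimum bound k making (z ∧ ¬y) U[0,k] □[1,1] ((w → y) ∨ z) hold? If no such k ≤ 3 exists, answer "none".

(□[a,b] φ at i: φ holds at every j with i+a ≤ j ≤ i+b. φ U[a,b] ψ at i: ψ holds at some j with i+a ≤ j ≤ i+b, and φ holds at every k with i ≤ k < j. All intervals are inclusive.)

none

Need earliest j ≥ 6 with □[1,1] ((w → y) ∨ z), and (z ∧ ¬y) at every k in [6,j-1].
  j=6: rhs fails.
  j=7: rhs holds but lhs fails at k=6.
  j=8: rhs holds but lhs fails at k=6.
  j=9: rhs holds but lhs fails at k=6.
No witness within the range → none.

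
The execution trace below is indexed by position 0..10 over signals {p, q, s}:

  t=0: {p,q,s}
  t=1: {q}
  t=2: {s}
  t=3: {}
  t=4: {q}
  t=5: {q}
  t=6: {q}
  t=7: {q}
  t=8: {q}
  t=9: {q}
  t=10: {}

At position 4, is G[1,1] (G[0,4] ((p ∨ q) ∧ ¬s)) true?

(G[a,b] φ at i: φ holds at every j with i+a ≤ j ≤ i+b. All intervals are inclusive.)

Check G[0,4] ((p ∨ q) ∧ ¬s) at every j in [5,5]:
  j=5: holds on [5,9]
All positions satisfy it → formula holds.

Yes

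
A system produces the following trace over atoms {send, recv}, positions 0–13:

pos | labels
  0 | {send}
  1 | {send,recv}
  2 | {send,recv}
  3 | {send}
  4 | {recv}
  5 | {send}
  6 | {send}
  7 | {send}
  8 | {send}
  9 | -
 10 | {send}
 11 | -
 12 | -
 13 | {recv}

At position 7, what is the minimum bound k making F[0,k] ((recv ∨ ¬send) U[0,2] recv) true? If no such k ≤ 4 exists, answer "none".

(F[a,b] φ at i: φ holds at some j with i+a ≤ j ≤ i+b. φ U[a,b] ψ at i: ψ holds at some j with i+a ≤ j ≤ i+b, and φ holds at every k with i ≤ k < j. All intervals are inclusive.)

Scan j = 7,8,… for ((recv ∨ ¬send) U[0,2] recv):
  j=7: fails
  j=8: fails
  j=9: fails
  j=10: fails
  j=11: holds
First hit at j=11, so smallest k = 11-7 = 4.

4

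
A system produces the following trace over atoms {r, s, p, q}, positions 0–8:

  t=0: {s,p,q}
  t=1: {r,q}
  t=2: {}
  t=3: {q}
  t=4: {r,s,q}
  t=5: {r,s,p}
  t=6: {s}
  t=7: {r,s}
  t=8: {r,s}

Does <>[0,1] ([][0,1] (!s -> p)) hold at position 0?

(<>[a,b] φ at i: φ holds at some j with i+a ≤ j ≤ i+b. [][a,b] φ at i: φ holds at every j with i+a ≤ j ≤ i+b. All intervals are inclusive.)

Check [][0,1] (!s -> p) at each j in [0,1]:
  j=0: fails at 1
  j=1: fails at 1
No position in the window satisfies it → formula fails.

No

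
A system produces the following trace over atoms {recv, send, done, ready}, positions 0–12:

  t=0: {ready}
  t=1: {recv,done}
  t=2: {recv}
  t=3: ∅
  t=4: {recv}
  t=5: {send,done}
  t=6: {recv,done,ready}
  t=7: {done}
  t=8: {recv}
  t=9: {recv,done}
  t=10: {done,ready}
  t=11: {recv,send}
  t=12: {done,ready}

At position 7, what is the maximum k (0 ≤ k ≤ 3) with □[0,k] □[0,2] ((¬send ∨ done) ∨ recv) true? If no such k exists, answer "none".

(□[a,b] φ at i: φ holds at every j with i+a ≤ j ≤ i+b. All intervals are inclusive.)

□[0,2] ((¬send ∨ done) ∨ recv) must hold from j=7 onward; find where it first fails.
  j=7: holds
  j=8: holds
  j=9: holds
  j=10: holds
Holds through j=10; largest k = 3.

3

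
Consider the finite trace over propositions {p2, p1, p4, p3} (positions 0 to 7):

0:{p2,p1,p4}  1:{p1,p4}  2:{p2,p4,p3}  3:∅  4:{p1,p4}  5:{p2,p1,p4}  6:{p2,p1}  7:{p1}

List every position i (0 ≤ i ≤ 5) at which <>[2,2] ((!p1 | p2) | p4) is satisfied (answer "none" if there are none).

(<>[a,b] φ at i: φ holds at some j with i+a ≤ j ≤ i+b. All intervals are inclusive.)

0, 1, 2, 3, 4

Evaluate at each i in [0,5]:
  i=0: ✓ (witness j=2)
  i=1: ✓ (witness j=3)
  i=2: ✓ (witness j=4)
  i=3: ✓ (witness j=5)
  i=4: ✓ (witness j=6)
  i=5: ✗ (none in [7,7])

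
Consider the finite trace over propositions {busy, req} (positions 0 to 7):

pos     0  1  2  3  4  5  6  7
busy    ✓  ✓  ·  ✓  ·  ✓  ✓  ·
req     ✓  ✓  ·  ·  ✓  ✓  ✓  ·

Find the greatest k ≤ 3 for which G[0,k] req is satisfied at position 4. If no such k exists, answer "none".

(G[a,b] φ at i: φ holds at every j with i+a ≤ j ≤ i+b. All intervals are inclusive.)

2

req must hold from j=4 onward; find where it first fails.
  j=4: holds
  j=5: holds
  j=6: holds
  j=7: fails
Holds on [4,6], so largest k = 2.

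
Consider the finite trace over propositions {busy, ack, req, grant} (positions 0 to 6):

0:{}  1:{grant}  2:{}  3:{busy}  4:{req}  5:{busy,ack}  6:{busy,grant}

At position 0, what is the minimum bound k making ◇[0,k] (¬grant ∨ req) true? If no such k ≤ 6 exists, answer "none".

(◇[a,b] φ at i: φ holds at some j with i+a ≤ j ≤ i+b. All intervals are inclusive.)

0

Scan j = 0,1,… for (¬grant ∨ req):
  j=0: holds
First hit at j=0, so smallest k = 0-0 = 0.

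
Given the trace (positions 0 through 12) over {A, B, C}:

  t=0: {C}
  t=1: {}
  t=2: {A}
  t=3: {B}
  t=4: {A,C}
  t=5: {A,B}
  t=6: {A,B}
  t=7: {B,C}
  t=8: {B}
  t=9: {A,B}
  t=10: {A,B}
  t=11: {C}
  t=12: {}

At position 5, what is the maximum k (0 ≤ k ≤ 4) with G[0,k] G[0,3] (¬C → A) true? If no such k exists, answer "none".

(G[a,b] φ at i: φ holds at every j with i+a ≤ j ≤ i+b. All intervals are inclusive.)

none

G[0,3] (¬C → A) must hold from j=5 onward; find where it first fails.
  j=5: fails → no k works.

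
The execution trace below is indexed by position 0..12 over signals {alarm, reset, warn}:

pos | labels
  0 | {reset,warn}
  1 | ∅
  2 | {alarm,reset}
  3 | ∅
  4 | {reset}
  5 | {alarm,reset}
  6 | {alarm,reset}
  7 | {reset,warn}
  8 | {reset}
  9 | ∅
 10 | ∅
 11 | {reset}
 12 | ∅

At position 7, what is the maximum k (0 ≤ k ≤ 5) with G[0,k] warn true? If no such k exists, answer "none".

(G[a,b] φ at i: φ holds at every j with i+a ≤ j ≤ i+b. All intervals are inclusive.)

warn must hold from j=7 onward; find where it first fails.
  j=7: holds
  j=8: fails
Holds on [7,7], so largest k = 0.

0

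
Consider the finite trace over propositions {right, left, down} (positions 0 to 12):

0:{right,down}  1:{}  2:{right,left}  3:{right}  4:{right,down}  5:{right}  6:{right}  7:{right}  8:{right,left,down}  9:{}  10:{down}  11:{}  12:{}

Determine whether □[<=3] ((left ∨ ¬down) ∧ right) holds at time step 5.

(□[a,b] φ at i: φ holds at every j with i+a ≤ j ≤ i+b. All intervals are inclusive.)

True

Check ((left ∨ ¬down) ∧ right) at every j in [5,8]:
  j=5: true
  j=6: true
  j=7: true
  j=8: true
All positions satisfy it → formula holds.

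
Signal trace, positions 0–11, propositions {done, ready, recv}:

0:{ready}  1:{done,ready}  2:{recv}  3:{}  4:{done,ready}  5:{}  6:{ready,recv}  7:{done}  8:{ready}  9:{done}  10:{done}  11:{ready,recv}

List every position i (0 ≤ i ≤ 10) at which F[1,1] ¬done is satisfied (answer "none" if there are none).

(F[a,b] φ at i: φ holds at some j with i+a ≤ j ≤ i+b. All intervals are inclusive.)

Evaluate at each i in [0,10]:
  i=0: ✗ (none in [1,1])
  i=1: ✓ (witness j=2)
  i=2: ✓ (witness j=3)
  i=3: ✗ (none in [4,4])
  i=4: ✓ (witness j=5)
  i=5: ✓ (witness j=6)
  i=6: ✗ (none in [7,7])
  i=7: ✓ (witness j=8)
  i=8: ✗ (none in [9,9])
  i=9: ✗ (none in [10,10])
  i=10: ✓ (witness j=11)

1, 2, 4, 5, 7, 10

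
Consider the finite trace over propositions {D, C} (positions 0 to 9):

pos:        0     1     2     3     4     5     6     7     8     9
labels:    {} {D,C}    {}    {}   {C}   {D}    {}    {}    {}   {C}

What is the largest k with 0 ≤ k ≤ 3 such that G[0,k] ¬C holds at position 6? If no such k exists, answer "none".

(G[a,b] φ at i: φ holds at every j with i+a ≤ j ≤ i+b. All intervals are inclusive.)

¬C must hold from j=6 onward; find where it first fails.
  j=6: holds
  j=7: holds
  j=8: holds
  j=9: fails
Holds on [6,8], so largest k = 2.

2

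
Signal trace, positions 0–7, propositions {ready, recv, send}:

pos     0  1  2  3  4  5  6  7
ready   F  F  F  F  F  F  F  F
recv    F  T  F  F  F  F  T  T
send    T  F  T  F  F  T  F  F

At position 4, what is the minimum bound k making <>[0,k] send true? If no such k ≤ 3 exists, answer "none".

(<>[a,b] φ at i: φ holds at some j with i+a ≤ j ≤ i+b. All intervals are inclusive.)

1

Scan j = 4,5,… for send:
  j=4: fails
  j=5: holds
First hit at j=5, so smallest k = 5-4 = 1.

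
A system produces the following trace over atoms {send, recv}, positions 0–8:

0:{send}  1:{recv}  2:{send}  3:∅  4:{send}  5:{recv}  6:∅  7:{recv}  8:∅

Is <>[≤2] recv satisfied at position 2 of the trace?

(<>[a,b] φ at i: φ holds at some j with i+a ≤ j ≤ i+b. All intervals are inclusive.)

Check recv at each j in [2,4]:
  j=2: false
  j=3: false
  j=4: false
No position in the window satisfies it → formula fails.

No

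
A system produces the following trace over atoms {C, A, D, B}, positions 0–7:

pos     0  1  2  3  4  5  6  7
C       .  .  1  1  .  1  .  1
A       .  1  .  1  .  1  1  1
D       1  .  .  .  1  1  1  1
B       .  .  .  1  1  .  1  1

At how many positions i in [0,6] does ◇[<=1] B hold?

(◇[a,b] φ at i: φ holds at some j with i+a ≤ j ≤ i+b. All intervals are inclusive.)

5

Evaluate at each i in [0,6]:
  i=0: ✗ (none in [0,1])
  i=1: ✗ (none in [1,2])
  i=2: ✓ (witness j=3)
  i=3: ✓ (witness j=3)
  i=4: ✓ (witness j=4)
  i=5: ✓ (witness j=6)
  i=6: ✓ (witness j=6)
Positions where it holds: {2, 3, 4, 5, 6} → 5.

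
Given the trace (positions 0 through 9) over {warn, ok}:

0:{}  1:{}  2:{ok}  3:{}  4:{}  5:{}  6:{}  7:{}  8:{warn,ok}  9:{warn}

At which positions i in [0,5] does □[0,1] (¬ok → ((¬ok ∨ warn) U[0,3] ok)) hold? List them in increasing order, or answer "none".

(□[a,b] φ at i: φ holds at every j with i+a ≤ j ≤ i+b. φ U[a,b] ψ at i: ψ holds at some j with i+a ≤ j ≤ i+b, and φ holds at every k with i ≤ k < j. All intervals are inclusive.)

0, 1, 5

Evaluate at each i in [0,5]:
  i=0: ✓ (all of [0,1])
  i=1: ✓ (all of [1,2])
  i=2: ✗ (fails at j=3)
  i=3: ✗ (fails at j=3)
  i=4: ✗ (fails at j=4)
  i=5: ✓ (all of [5,6])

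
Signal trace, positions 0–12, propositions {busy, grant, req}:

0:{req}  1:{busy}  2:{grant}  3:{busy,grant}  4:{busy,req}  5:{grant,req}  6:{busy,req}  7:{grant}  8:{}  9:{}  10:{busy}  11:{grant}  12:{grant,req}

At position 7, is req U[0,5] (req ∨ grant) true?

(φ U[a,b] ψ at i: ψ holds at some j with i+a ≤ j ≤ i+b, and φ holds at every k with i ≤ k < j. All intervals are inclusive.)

Need some j in [7,12] with (req ∨ grant), and req at every k in [7,j-1].
  j=7: (req ∨ grant) holds; no prefix to check → satisfied.

Yes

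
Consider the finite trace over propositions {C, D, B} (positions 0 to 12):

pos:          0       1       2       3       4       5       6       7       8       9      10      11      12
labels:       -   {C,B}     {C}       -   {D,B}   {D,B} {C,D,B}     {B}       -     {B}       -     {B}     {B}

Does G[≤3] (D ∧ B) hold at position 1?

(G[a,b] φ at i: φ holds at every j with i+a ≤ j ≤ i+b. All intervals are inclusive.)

Check (D ∧ B) at every j in [1,4]:
  j=1: false
  j=2: false
  j=3: false
  j=4: true
Fails at j=1 → formula fails.

Does not hold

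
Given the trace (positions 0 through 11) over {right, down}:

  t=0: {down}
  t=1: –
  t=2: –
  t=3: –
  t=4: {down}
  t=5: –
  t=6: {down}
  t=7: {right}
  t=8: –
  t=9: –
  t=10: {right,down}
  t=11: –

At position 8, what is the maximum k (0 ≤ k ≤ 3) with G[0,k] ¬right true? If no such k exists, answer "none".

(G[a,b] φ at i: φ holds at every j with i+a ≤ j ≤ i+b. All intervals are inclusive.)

¬right must hold from j=8 onward; find where it first fails.
  j=8: holds
  j=9: holds
  j=10: fails
Holds on [8,9], so largest k = 1.

1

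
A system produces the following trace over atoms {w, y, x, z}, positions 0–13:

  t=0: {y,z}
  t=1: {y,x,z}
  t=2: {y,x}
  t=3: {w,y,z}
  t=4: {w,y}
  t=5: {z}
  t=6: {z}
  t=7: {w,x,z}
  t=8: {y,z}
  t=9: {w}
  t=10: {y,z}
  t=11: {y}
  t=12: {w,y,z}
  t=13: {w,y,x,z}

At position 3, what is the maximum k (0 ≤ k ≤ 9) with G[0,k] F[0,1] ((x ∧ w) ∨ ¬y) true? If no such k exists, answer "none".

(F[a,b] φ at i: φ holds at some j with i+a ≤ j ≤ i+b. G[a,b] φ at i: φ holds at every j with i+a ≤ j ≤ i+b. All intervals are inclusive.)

F[0,1] ((x ∧ w) ∨ ¬y) must hold from j=3 onward; find where it first fails.
  j=3: fails → no k works.

none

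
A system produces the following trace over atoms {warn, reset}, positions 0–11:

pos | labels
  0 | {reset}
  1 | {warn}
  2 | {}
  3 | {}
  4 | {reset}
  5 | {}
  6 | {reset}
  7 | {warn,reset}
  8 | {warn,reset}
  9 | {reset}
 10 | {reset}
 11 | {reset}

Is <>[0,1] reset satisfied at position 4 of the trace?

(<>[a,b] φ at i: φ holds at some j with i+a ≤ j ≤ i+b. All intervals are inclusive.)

Holds

Check reset at each j in [4,5]:
  j=4: true
  j=5: false
Found at j=4 → formula holds.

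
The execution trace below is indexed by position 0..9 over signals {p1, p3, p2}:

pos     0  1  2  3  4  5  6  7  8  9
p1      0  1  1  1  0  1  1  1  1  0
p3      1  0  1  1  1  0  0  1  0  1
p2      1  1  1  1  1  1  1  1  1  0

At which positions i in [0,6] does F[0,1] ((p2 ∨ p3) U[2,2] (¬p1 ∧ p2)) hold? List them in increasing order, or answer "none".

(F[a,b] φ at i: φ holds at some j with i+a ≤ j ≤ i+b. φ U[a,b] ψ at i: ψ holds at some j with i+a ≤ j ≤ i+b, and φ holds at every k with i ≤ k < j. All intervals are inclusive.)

Evaluate at each i in [0,6]:
  i=0: ✗ (none in [0,1])
  i=1: ✓ (witness j=2)
  i=2: ✓ (witness j=2)
  i=3: ✗ (none in [3,4])
  i=4: ✗ (none in [4,5])
  i=5: ✗ (none in [5,6])
  i=6: ✗ (none in [6,7])

1, 2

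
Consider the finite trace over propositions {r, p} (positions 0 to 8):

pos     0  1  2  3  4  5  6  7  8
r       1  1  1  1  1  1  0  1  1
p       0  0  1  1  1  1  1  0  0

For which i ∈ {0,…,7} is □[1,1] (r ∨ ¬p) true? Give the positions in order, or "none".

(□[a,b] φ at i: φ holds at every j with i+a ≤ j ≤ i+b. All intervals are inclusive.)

0, 1, 2, 3, 4, 6, 7

Evaluate at each i in [0,7]:
  i=0: ✓ (all of [1,1])
  i=1: ✓ (all of [2,2])
  i=2: ✓ (all of [3,3])
  i=3: ✓ (all of [4,4])
  i=4: ✓ (all of [5,5])
  i=5: ✗ (fails at j=6)
  i=6: ✓ (all of [7,7])
  i=7: ✓ (all of [8,8])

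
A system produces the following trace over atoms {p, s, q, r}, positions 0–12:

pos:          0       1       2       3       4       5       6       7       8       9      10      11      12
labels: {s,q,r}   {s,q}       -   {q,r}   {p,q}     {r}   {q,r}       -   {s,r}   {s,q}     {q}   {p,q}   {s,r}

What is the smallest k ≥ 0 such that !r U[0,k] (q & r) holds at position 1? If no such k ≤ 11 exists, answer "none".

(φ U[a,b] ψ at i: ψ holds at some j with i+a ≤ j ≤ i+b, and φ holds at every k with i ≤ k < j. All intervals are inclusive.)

2

Need earliest j ≥ 1 with (q & r), and !r at every k in [1,j-1].
  j=1: rhs fails.
  j=2: rhs fails.
  j=3: rhs holds; lhs holds on [1,2]. k = 2.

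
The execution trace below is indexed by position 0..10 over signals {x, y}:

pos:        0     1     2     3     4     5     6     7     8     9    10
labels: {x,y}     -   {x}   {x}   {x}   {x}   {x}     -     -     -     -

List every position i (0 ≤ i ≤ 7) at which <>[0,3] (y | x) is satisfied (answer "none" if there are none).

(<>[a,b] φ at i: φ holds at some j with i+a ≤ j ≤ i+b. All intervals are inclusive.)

0, 1, 2, 3, 4, 5, 6

Evaluate at each i in [0,7]:
  i=0: ✓ (witness j=0)
  i=1: ✓ (witness j=2)
  i=2: ✓ (witness j=2)
  i=3: ✓ (witness j=3)
  i=4: ✓ (witness j=4)
  i=5: ✓ (witness j=5)
  i=6: ✓ (witness j=6)
  i=7: ✗ (none in [7,10])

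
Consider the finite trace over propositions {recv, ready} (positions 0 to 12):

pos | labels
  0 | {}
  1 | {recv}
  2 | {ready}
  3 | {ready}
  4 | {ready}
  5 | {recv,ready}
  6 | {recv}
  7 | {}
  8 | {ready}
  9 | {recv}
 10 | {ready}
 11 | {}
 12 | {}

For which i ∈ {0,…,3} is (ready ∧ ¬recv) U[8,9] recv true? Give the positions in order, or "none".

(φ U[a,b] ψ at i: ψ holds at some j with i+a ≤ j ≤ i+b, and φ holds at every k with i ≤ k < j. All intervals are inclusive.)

Evaluate at each i in [0,3]:
  i=0: ✗ (lhs fails at k=0 before rhs at j=9)
  i=1: ✗ (lhs fails at k=1 before rhs at j=9)
  i=2: ✗ (no rhs in [10,11])
  i=3: ✗ (no rhs in [11,12])

none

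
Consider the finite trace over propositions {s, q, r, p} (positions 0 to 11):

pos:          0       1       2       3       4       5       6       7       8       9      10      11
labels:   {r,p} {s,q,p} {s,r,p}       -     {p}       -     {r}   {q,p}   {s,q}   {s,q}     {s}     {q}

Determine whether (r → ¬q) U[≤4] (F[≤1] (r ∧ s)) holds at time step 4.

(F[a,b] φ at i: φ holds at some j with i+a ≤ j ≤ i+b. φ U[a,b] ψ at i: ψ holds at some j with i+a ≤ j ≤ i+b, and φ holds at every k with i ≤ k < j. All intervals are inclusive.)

Does not hold

Need some j in [4,8] with F[≤1] (r ∧ s), and (r → ¬q) at every k in [4,j-1].
  j=4: F[≤1] (r ∧ s) — fails (none in [4,5]).
  j=5: F[≤1] (r ∧ s) — fails (none in [5,6]).
  j=6: F[≤1] (r ∧ s) — fails (none in [6,7]).
  j=7: F[≤1] (r ∧ s) — fails (none in [7,8]).
  j=8: F[≤1] (r ∧ s) — fails (none in [8,9]).
No j in the window works → until fails.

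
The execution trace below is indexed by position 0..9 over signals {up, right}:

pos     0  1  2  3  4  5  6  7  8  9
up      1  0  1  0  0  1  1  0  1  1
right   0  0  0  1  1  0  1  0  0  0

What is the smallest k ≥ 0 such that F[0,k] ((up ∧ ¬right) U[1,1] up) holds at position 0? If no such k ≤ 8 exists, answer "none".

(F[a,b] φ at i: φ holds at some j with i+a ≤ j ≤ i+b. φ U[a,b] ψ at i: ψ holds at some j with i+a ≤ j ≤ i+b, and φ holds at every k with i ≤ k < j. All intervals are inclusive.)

5

Scan j = 0,1,… for ((up ∧ ¬right) U[1,1] up):
  j=0: fails
  j=1: fails
  j=2: fails
  j=3: fails
  j=4: fails
  j=5: holds
First hit at j=5, so smallest k = 5-0 = 5.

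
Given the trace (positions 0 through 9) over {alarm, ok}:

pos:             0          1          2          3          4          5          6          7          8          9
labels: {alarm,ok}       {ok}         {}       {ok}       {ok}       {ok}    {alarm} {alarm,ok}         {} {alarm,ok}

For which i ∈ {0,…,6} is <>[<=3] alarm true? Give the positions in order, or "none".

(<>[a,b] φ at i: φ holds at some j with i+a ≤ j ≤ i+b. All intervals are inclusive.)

Evaluate at each i in [0,6]:
  i=0: ✓ (witness j=0)
  i=1: ✗ (none in [1,4])
  i=2: ✗ (none in [2,5])
  i=3: ✓ (witness j=6)
  i=4: ✓ (witness j=6)
  i=5: ✓ (witness j=6)
  i=6: ✓ (witness j=6)

0, 3, 4, 5, 6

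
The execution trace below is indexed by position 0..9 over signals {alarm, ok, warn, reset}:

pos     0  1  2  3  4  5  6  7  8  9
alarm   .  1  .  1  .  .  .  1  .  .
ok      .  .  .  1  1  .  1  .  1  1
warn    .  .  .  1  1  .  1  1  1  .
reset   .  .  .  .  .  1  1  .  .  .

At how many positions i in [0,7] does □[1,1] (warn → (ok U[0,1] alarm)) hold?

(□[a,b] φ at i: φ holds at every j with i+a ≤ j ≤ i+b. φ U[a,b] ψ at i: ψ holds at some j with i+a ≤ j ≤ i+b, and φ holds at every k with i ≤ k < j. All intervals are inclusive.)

6

Evaluate at each i in [0,7]:
  i=0: ✓ (all of [1,1])
  i=1: ✓ (all of [2,2])
  i=2: ✓ (all of [3,3])
  i=3: ✗ (fails at j=4)
  i=4: ✓ (all of [5,5])
  i=5: ✓ (all of [6,6])
  i=6: ✓ (all of [7,7])
  i=7: ✗ (fails at j=8)
Positions where it holds: {0, 1, 2, 4, 5, 6} → 6.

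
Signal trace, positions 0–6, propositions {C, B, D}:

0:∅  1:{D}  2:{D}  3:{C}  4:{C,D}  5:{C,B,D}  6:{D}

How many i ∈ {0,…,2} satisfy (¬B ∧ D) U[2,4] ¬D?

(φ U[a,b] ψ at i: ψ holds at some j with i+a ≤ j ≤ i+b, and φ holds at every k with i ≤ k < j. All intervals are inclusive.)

Evaluate at each i in [0,2]:
  i=0: ✗ (lhs fails at k=0 before rhs at j=3)
  i=1: ✓ (rhs at j=3; lhs holds on [1,2])
  i=2: ✗ (no rhs in [4,6])
Positions where it holds: {1} → 1.

1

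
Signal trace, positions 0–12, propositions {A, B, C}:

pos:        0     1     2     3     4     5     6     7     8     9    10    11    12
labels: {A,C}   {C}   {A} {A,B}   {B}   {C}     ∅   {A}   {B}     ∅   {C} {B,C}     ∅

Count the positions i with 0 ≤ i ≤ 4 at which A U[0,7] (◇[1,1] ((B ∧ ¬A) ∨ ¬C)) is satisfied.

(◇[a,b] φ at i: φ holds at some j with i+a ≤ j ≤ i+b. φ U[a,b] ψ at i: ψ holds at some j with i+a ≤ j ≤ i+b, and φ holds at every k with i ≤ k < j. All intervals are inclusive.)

Evaluate at each i in [0,4]:
  i=0: ✓ (rhs at j=1; lhs holds on [0,0])
  i=1: ✓ (rhs at j=1)
  i=2: ✓ (rhs at j=2)
  i=3: ✓ (rhs at j=3)
  i=4: ✗ (lhs fails at k=4 before rhs at j=5)
Positions where it holds: {0, 1, 2, 3} → 4.

4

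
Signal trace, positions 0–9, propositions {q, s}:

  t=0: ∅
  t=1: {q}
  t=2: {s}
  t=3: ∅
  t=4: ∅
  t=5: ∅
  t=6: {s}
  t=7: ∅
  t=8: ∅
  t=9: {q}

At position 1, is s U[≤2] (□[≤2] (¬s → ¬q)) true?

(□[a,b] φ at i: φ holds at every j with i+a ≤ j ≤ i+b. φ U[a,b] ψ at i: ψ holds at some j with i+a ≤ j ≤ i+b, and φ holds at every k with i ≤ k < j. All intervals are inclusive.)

No

Need some j in [1,3] with □[≤2] (¬s → ¬q), and s at every k in [1,j-1].
  j=1: □[≤2] (¬s → ¬q) — fails at 1.
  j=2: □[≤2] (¬s → ¬q) holds, but s fails at k=1 → not this j.
  j=3: □[≤2] (¬s → ¬q) holds, but s fails at k=1 → not this j.
No j in the window works → until fails.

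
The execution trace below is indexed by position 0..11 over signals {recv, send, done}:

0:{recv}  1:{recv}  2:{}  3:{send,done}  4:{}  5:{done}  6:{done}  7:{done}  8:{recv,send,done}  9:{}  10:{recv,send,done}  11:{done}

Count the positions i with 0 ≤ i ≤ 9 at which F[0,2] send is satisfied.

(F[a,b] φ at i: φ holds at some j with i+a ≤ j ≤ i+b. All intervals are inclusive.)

7

Evaluate at each i in [0,9]:
  i=0: ✗ (none in [0,2])
  i=1: ✓ (witness j=3)
  i=2: ✓ (witness j=3)
  i=3: ✓ (witness j=3)
  i=4: ✗ (none in [4,6])
  i=5: ✗ (none in [5,7])
  i=6: ✓ (witness j=8)
  i=7: ✓ (witness j=8)
  i=8: ✓ (witness j=8)
  i=9: ✓ (witness j=10)
Positions where it holds: {1, 2, 3, 6, 7, 8, 9} → 7.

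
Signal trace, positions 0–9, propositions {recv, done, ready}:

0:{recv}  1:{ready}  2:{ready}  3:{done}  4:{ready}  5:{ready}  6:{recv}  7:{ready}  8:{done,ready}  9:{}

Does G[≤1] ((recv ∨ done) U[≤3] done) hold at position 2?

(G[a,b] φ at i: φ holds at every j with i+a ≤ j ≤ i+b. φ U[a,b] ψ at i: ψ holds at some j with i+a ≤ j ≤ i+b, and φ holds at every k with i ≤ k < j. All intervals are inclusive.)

False

Check ((recv ∨ done) U[≤3] done) at every j in [2,3]:
  j=2: fails
  j=3: holds
Fails at j=2 → formula fails.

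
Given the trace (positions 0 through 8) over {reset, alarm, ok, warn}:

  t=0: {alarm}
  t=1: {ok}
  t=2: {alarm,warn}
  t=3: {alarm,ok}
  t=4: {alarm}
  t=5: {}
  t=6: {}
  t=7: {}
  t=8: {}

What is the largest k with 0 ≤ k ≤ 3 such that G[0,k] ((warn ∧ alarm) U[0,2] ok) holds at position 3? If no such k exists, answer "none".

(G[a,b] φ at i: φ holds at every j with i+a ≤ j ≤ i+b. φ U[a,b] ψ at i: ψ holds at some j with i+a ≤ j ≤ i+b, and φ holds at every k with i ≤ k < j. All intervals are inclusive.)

((warn ∧ alarm) U[0,2] ok) must hold from j=3 onward; find where it first fails.
  j=3: holds
  j=4: fails
Holds on [3,3], so largest k = 0.

0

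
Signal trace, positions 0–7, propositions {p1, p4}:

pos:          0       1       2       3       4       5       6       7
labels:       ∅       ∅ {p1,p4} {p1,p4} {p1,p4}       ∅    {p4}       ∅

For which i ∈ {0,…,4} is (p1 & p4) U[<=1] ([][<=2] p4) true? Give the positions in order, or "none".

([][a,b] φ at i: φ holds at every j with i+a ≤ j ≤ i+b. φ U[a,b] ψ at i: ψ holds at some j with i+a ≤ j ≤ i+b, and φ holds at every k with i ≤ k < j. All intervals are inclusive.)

2

Evaluate at each i in [0,4]:
  i=0: ✗ (no rhs in [0,1])
  i=1: ✗ (lhs fails at k=1 before rhs at j=2)
  i=2: ✓ (rhs at j=2)
  i=3: ✗ (no rhs in [3,4])
  i=4: ✗ (no rhs in [4,5])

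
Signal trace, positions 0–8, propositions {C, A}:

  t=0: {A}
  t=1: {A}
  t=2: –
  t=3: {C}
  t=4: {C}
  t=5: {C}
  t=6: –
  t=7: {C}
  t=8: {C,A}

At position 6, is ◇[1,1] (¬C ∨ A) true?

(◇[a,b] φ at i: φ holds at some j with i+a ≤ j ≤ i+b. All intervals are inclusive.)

False

Check (¬C ∨ A) at each j in [7,7]:
  j=7: false
No position in the window satisfies it → formula fails.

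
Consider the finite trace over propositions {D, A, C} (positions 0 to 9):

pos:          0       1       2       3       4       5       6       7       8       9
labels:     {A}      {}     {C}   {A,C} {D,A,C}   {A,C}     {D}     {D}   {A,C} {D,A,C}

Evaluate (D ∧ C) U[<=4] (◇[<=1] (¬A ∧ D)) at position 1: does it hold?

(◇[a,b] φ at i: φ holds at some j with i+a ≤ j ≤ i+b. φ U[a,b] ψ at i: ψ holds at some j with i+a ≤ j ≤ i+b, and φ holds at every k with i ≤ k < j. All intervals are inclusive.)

Need some j in [1,5] with ◇[<=1] (¬A ∧ D), and (D ∧ C) at every k in [1,j-1].
  j=1: ◇[<=1] (¬A ∧ D) — fails (none in [1,2]).
  j=2: ◇[<=1] (¬A ∧ D) — fails (none in [2,3]).
  j=3: ◇[<=1] (¬A ∧ D) — fails (none in [3,4]).
  j=4: ◇[<=1] (¬A ∧ D) — fails (none in [4,5]).
  j=5: ◇[<=1] (¬A ∧ D) holds, but (D ∧ C) fails at k=1 → not this j.
No j in the window works → until fails.

Does not hold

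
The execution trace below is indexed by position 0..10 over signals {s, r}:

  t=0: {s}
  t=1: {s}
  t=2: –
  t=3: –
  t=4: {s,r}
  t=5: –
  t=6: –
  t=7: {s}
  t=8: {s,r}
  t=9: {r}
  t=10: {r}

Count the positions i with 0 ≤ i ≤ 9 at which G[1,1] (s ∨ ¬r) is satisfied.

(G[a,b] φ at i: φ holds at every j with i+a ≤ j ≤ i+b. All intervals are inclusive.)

8

Evaluate at each i in [0,9]:
  i=0: ✓ (all of [1,1])
  i=1: ✓ (all of [2,2])
  i=2: ✓ (all of [3,3])
  i=3: ✓ (all of [4,4])
  i=4: ✓ (all of [5,5])
  i=5: ✓ (all of [6,6])
  i=6: ✓ (all of [7,7])
  i=7: ✓ (all of [8,8])
  i=8: ✗ (fails at j=9)
  i=9: ✗ (fails at j=10)
Positions where it holds: {0, 1, 2, 3, 4, 5, 6, 7} → 8.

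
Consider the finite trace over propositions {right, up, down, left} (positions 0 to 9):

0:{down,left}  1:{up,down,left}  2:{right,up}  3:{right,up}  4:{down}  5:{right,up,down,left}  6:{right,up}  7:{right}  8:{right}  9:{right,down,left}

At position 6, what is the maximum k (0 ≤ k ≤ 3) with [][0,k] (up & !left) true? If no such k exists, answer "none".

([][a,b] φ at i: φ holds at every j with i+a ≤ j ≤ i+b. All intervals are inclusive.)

(up & !left) must hold from j=6 onward; find where it first fails.
  j=6: holds
  j=7: fails
Holds on [6,6], so largest k = 0.

0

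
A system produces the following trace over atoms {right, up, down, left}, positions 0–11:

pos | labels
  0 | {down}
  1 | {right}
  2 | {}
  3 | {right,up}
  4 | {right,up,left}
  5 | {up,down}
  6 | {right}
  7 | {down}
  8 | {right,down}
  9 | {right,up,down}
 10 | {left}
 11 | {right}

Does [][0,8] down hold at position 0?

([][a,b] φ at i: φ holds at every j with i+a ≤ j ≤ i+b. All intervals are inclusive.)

Does not hold

Check down at every j in [0,8]:
  j=0: true
  j=1: false
  j=2: false
  j=3: false
  j=4: false
  j=5: true
  j=6: false
  j=7: true
  j=8: true
Fails at j=1 → formula fails.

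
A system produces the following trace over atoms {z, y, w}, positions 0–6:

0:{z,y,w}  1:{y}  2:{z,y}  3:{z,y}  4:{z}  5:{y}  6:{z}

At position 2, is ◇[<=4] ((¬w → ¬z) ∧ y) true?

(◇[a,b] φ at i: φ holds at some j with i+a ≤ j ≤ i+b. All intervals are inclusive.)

Check ((¬w → ¬z) ∧ y) at each j in [2,6]:
  j=2: false
  j=3: false
  j=4: false
  j=5: true
  j=6: false
Found at j=5 → formula holds.

Yes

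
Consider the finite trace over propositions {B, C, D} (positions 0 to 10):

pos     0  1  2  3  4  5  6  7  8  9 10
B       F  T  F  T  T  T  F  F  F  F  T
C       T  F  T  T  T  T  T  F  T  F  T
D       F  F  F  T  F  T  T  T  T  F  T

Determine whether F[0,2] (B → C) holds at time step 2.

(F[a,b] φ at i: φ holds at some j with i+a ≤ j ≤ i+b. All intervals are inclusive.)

Check (B → C) at each j in [2,4]:
  j=2: true
  j=3: true
  j=4: true
Found at j=2 → formula holds.

True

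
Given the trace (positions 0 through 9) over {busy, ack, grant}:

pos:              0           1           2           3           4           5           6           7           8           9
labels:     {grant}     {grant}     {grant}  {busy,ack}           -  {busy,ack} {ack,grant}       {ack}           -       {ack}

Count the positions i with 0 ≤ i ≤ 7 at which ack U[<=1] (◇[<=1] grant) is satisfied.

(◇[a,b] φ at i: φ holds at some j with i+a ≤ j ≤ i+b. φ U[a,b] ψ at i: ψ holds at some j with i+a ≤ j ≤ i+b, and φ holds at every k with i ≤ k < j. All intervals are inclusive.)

5

Evaluate at each i in [0,7]:
  i=0: ✓ (rhs at j=0)
  i=1: ✓ (rhs at j=1)
  i=2: ✓ (rhs at j=2)
  i=3: ✗ (no rhs in [3,4])
  i=4: ✗ (lhs fails at k=4 before rhs at j=5)
  i=5: ✓ (rhs at j=5)
  i=6: ✓ (rhs at j=6)
  i=7: ✗ (no rhs in [7,8])
Positions where it holds: {0, 1, 2, 5, 6} → 5.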